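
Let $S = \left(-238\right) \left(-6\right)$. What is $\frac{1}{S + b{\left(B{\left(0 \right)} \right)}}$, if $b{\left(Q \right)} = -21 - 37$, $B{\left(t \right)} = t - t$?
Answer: $\frac{1}{1370} \approx 0.00072993$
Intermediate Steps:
$B{\left(t \right)} = 0$
$b{\left(Q \right)} = -58$ ($b{\left(Q \right)} = -21 - 37 = -58$)
$S = 1428$
$\frac{1}{S + b{\left(B{\left(0 \right)} \right)}} = \frac{1}{1428 - 58} = \frac{1}{1370}$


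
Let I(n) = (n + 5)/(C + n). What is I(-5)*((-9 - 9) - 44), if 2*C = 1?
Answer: 0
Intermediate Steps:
C = ½ (C = (½)*1 = ½ ≈ 0.50000)
I(n) = (5 + n)/(½ + n) (I(n) = (n + 5)/(½ + n) = (5 + n)/(½ + n))
I(-5)*((-9 - 9) - 44) = (2*(5 - 5)/(1 + 2*(-5)))*((-9 - 9) - 44) = (2*0/(1 - 10))*(-18 - 44) = (2*0/(-9))*(-62) = (2*(-⅑)*0)*(-62) = 0*(-62) = 0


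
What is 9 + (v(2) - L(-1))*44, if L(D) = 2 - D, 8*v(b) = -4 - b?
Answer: -156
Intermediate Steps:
v(b) = -1/2 - b/8 (v(b) = (-4 - b)/8 = -1/2 - b/8)
9 + (v(2) - L(-1))*44 = 9 + ((-1/2 - 1/8*2) - (2 - 1*(-1)))*44 = 9 + ((-1/2 - 1/4) - (2 + 1))*44 = 9 + (-3/4 - 1*3)*44 = 9 + (-3/4 - 3)*44 = 9 - 15/4*44 = 9 - 165 = -156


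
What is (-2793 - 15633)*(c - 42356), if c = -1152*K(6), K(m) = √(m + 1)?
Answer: 780451656 + 21226752*√7 ≈ 8.3661e+8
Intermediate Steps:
K(m) = √(1 + m)
c = -1152*√7 (c = -1152*√(1 + 6) = -1152*√7 ≈ -3047.9)
(-2793 - 15633)*(c - 42356) = (-2793 - 15633)*(-1152*√7 - 42356) = -18426*(-42356 - 1152*√7) = 780451656 + 21226752*√7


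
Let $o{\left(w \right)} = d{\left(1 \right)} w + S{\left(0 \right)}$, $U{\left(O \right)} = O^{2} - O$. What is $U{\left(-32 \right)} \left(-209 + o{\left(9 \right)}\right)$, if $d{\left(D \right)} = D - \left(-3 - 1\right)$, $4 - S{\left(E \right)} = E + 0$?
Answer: $-168960$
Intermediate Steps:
$S{\left(E \right)} = 4 - E$ ($S{\left(E \right)} = 4 - \left(E + 0\right) = 4 - E$)
$d{\left(D \right)} = 4 + D$ ($d{\left(D \right)} = D - -4 = D + 4 = 4 + D$)
$o{\left(w \right)} = 4 + 5 w$ ($o{\left(w \right)} = \left(4 + 1\right) w + \left(4 - 0\right) = 5 w + \left(4 + 0\right) = 5 w + 4 = 4 + 5 w$)
$U{\left(-32 \right)} \left(-209 + o{\left(9 \right)}\right) = - 32 \left(-1 - 32\right) \left(-209 + \left(4 + 5 \cdot 9\right)\right) = \left(-32\right) \left(-33\right) \left(-209 + \left(4 + 45\right)\right) = 1056 \left(-209 + 49\right) = 1056 \left(-160\right) = -168960$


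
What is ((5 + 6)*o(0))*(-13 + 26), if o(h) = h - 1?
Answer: -143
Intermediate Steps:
o(h) = -1 + h
((5 + 6)*o(0))*(-13 + 26) = ((5 + 6)*(-1 + 0))*(-13 + 26) = (11*(-1))*13 = -11*13 = -143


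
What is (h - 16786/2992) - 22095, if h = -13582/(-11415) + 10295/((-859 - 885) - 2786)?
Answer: -5181044413903/234418440 ≈ -22102.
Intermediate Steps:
h = -3732731/3447330 (h = -13582*(-1/11415) + 10295/(-1744 - 2786) = 13582/11415 + 10295/(-4530) = 13582/11415 + 10295*(-1/4530) = 13582/11415 - 2059/906 = -3732731/3447330 ≈ -1.0828)
(h - 16786/2992) - 22095 = (-3732731/3447330 - 16786/2992) - 22095 = (-3732731/3447330 - 16786*1/2992) - 22095 = (-3732731/3447330 - 763/136) - 22095 = -1568982103/234418440 - 22095 = -5181044413903/234418440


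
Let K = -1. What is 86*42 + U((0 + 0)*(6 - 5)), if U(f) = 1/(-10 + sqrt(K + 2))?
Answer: 32507/9 ≈ 3611.9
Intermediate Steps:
U(f) = -1/9 (U(f) = 1/(-10 + sqrt(-1 + 2)) = 1/(-10 + sqrt(1)) = 1/(-10 + 1) = 1/(-9) = -1/9)
86*42 + U((0 + 0)*(6 - 5)) = 86*42 - 1/9 = 3612 - 1/9 = 32507/9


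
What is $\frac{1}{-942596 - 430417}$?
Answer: $- \frac{1}{1373013} \approx -7.2833 \cdot 10^{-7}$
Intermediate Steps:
$\frac{1}{-942596 - 430417} = \frac{1}{-1373013} = - \frac{1}{1373013}$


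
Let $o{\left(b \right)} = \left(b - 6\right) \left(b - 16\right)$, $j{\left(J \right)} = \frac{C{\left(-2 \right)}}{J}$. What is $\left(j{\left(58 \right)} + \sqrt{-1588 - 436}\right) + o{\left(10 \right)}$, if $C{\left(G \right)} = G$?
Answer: $- \frac{697}{29} + 2 i \sqrt{506} \approx -24.034 + 44.989 i$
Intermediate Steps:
$j{\left(J \right)} = - \frac{2}{J}$
$o{\left(b \right)} = \left(-16 + b\right) \left(-6 + b\right)$ ($o{\left(b \right)} = \left(-6 + b\right) \left(-16 + b\right) = \left(-16 + b\right) \left(-6 + b\right)$)
$\left(j{\left(58 \right)} + \sqrt{-1588 - 436}\right) + o{\left(10 \right)} = \left(- \frac{2}{58} + \sqrt{-1588 - 436}\right) + \left(96 + 10^{2} - 220\right) = \left(\left(-2\right) \frac{1}{58} + \sqrt{-2024}\right) + \left(96 + 100 - 220\right) = \left(- \frac{1}{29} + 2 i \sqrt{506}\right) - 24 = - \frac{697}{29} + 2 i \sqrt{506}$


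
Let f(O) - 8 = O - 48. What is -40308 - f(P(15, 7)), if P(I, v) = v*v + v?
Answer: -40324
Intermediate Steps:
P(I, v) = v + v**2 (P(I, v) = v**2 + v = v + v**2)
f(O) = -40 + O (f(O) = 8 + (O - 48) = 8 + (-48 + O) = -40 + O)
-40308 - f(P(15, 7)) = -40308 - (-40 + 7*(1 + 7)) = -40308 - (-40 + 7*8) = -40308 - (-40 + 56) = -40308 - 1*16 = -40308 - 16 = -40324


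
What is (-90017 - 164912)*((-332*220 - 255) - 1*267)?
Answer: 18753087098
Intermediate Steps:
(-90017 - 164912)*((-332*220 - 255) - 1*267) = -254929*((-73040 - 255) - 267) = -254929*(-73295 - 267) = -254929*(-73562) = 18753087098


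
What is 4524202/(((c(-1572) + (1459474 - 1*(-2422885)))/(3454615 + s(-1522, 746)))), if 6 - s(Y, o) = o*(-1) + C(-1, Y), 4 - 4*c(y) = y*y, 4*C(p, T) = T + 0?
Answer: 15634499750995/3264564 ≈ 4.7892e+6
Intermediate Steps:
C(p, T) = T/4 (C(p, T) = (T + 0)/4 = T/4)
c(y) = 1 - y**2/4 (c(y) = 1 - y*y/4 = 1 - y**2/4)
s(Y, o) = 6 + o - Y/4 (s(Y, o) = 6 - (o*(-1) + Y/4) = 6 - (-o + Y/4) = 6 + (o - Y/4) = 6 + o - Y/4)
4524202/(((c(-1572) + (1459474 - 1*(-2422885)))/(3454615 + s(-1522, 746)))) = 4524202/((((1 - 1/4*(-1572)**2) + (1459474 - 1*(-2422885)))/(3454615 + (6 + 746 - 1/4*(-1522))))) = 4524202/((((1 - 1/4*2471184) + (1459474 + 2422885))/(3454615 + (6 + 746 + 761/2)))) = 4524202/((((1 - 617796) + 3882359)/(3454615 + 2265/2))) = 4524202/(((-617795 + 3882359)/(6911495/2))) = 4524202/((3264564*(2/6911495))) = 4524202/(6529128/6911495) = 4524202*(6911495/6529128) = 15634499750995/3264564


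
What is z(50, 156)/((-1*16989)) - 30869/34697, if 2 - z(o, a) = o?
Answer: -174255995/196489111 ≈ -0.88685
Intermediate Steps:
z(o, a) = 2 - o
z(50, 156)/((-1*16989)) - 30869/34697 = (2 - 1*50)/((-1*16989)) - 30869/34697 = (2 - 50)/(-16989) - 30869*1/34697 = -48*(-1/16989) - 30869/34697 = 16/5663 - 30869/34697 = -174255995/196489111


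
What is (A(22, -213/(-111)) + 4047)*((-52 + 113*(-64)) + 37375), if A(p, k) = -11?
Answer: 121447276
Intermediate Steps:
(A(22, -213/(-111)) + 4047)*((-52 + 113*(-64)) + 37375) = (-11 + 4047)*((-52 + 113*(-64)) + 37375) = 4036*((-52 - 7232) + 37375) = 4036*(-7284 + 37375) = 4036*30091 = 121447276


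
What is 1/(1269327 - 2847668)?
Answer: -1/1578341 ≈ -6.3358e-7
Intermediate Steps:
1/(1269327 - 2847668) = 1/(-1578341) = -1/1578341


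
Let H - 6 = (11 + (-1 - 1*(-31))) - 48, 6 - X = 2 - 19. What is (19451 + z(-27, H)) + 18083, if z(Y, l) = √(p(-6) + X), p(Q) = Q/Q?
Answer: 37534 + 2*√6 ≈ 37539.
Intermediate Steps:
p(Q) = 1
X = 23 (X = 6 - (2 - 19) = 6 - 1*(-17) = 6 + 17 = 23)
H = -1 (H = 6 + ((11 + (-1 - 1*(-31))) - 48) = 6 + ((11 + (-1 + 31)) - 48) = 6 + ((11 + 30) - 48) = 6 + (41 - 48) = 6 - 7 = -1)
z(Y, l) = 2*√6 (z(Y, l) = √(1 + 23) = √24 = 2*√6)
(19451 + z(-27, H)) + 18083 = (19451 + 2*√6) + 18083 = 37534 + 2*√6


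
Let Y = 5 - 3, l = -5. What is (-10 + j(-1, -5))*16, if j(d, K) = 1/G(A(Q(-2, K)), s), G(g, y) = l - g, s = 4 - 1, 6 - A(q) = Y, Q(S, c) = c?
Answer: -1456/9 ≈ -161.78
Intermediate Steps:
Y = 2
A(q) = 4 (A(q) = 6 - 1*2 = 6 - 2 = 4)
s = 3
G(g, y) = -5 - g
j(d, K) = -⅑ (j(d, K) = 1/(-5 - 1*4) = 1/(-5 - 4) = 1/(-9) = -⅑)
(-10 + j(-1, -5))*16 = (-10 - ⅑)*16 = -91/9*16 = -1456/9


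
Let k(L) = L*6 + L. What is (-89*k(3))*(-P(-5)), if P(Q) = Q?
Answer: -9345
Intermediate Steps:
k(L) = 7*L (k(L) = 6*L + L = 7*L)
(-89*k(3))*(-P(-5)) = (-623*3)*(-1*(-5)) = -89*21*5 = -1869*5 = -9345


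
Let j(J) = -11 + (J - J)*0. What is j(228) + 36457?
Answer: 36446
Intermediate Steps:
j(J) = -11 (j(J) = -11 + 0*0 = -11 + 0 = -11)
j(228) + 36457 = -11 + 36457 = 36446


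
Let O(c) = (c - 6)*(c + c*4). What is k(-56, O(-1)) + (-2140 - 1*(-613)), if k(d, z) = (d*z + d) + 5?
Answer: -3538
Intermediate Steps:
O(c) = 5*c*(-6 + c) (O(c) = (-6 + c)*(c + 4*c) = (-6 + c)*(5*c) = 5*c*(-6 + c))
k(d, z) = 5 + d + d*z (k(d, z) = (d + d*z) + 5 = 5 + d + d*z)
k(-56, O(-1)) + (-2140 - 1*(-613)) = (5 - 56 - 280*(-1)*(-6 - 1)) + (-2140 - 1*(-613)) = (5 - 56 - 280*(-1)*(-7)) + (-2140 + 613) = (5 - 56 - 56*35) - 1527 = (5 - 56 - 1960) - 1527 = -2011 - 1527 = -3538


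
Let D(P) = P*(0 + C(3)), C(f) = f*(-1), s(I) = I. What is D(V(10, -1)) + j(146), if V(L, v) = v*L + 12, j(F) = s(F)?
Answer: 140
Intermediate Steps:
j(F) = F
V(L, v) = 12 + L*v (V(L, v) = L*v + 12 = 12 + L*v)
C(f) = -f
D(P) = -3*P (D(P) = P*(0 - 1*3) = P*(0 - 3) = P*(-3) = -3*P)
D(V(10, -1)) + j(146) = -3*(12 + 10*(-1)) + 146 = -3*(12 - 10) + 146 = -3*2 + 146 = -6 + 146 = 140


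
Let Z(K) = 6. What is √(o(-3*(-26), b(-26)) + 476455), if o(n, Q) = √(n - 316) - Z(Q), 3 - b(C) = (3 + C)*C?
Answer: √(476449 + I*√238) ≈ 690.25 + 0.01*I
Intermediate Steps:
b(C) = 3 - C*(3 + C) (b(C) = 3 - (3 + C)*C = 3 - C*(3 + C))
o(n, Q) = -6 + √(-316 + n) (o(n, Q) = √(n - 316) - 1*6 = √(-316 + n) - 6 = -6 + √(-316 + n))
√(o(-3*(-26), b(-26)) + 476455) = √((-6 + √(-316 - 3*(-26))) + 476455) = √((-6 + √(-316 + 78)) + 476455) = √((-6 + √(-238)) + 476455) = √((-6 + I*√238) + 476455) = √(476449 + I*√238)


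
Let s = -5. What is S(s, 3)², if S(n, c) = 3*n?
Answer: 225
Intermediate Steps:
S(s, 3)² = (3*(-5))² = (-15)² = 225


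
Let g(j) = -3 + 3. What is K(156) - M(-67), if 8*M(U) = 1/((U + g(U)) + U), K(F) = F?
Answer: 167233/1072 ≈ 156.00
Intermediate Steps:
g(j) = 0
M(U) = 1/(16*U) (M(U) = 1/(8*((U + 0) + U)) = 1/(8*(U + U)) = 1/(8*((2*U))) = (1/(2*U))/8 = 1/(16*U))
K(156) - M(-67) = 156 - 1/(16*(-67)) = 156 - (-1)/(16*67) = 156 - 1*(-1/1072) = 156 + 1/1072 = 167233/1072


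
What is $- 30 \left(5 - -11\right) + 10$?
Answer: $-470$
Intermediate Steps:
$- 30 \left(5 - -11\right) + 10 = - 30 \left(5 + 11\right) + 10 = \left(-30\right) 16 + 10 = -480 + 10 = -470$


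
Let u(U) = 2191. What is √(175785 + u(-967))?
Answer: 2*√44494 ≈ 421.87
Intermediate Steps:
√(175785 + u(-967)) = √(175785 + 2191) = √177976 = 2*√44494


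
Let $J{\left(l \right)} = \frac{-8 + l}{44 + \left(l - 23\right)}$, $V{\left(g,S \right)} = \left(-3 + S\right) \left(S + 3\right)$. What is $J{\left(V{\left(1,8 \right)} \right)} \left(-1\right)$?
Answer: $- \frac{47}{76} \approx -0.61842$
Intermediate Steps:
$V{\left(g,S \right)} = \left(-3 + S\right) \left(3 + S\right)$
$J{\left(l \right)} = \frac{-8 + l}{21 + l}$ ($J{\left(l \right)} = \frac{-8 + l}{44 + \left(-23 + l\right)} = \frac{-8 + l}{21 + l}$)
$J{\left(V{\left(1,8 \right)} \right)} \left(-1\right) = \frac{-8 - \left(9 - 8^{2}\right)}{21 - \left(9 - 8^{2}\right)} \left(-1\right) = \frac{-8 + \left(-9 + 64\right)}{21 + \left(-9 + 64\right)} \left(-1\right) = \frac{-8 + 55}{21 + 55} \left(-1\right) = \frac{1}{76} \cdot 47 \left(-1\right) = \frac{47}{76} \left(-1\right) = - \frac{47}{76}$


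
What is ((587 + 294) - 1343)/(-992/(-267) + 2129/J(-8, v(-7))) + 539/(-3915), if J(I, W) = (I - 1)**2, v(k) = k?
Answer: -375877183/24190785 ≈ -15.538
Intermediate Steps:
J(I, W) = (-1 + I)**2
((587 + 294) - 1343)/(-992/(-267) + 2129/J(-8, v(-7))) + 539/(-3915) = ((587 + 294) - 1343)/(-992/(-267) + 2129/((-1 - 8)**2)) + 539/(-3915) = (881 - 1343)/(-992*(-1/267) + 2129/((-9)**2)) + 539*(-1/3915) = -462/(992/267 + 2129/81) - 539/3915 = -462/216265/7209 - 539/3915 = -462*7209/216265 - 539/3915 = -475794/30895 - 539/3915 = -375877183/24190785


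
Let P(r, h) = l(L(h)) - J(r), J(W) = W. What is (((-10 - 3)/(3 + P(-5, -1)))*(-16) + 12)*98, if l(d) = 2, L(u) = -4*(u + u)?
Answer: 16072/5 ≈ 3214.4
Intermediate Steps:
L(u) = -8*u
P(r, h) = 2 - r
(((-10 - 3)/(3 + P(-5, -1)))*(-16) + 12)*98 = (((-10 - 3)/(3 + (2 - 1*(-5))))*(-16) + 12)*98 = (-13/(3 + (2 + 5))*(-16) + 12)*98 = (-13/(3 + 7)*(-16) + 12)*98 = (-13/10*(-16) + 12)*98 = (104/5 + 12)*98 = (164/5)*98 = 16072/5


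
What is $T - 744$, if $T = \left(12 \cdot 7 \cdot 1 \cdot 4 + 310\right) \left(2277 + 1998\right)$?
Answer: $2760906$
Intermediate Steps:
$T = 2761650$ ($T = \left(12 \cdot 7 \cdot 4 + 310\right) 4275 = \left(84 \cdot 4 + 310\right) 4275 = \left(336 + 310\right) 4275 = 646 \cdot 4275 = 2761650$)
$T - 744 = 2761650 - 744 = 2760906$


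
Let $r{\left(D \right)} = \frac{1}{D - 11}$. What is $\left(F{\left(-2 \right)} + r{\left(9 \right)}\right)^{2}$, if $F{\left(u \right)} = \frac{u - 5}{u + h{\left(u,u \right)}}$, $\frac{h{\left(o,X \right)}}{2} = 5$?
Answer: $\frac{121}{64} \approx 1.8906$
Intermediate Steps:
$h{\left(o,X \right)} = 10$ ($h{\left(o,X \right)} = 2 \cdot 5 = 10$)
$F{\left(u \right)} = \frac{-5 + u}{10 + u}$ ($F{\left(u \right)} = \frac{u - 5}{u + 10} = \frac{-5 + u}{10 + u}$)
$r{\left(D \right)} = \frac{1}{-11 + D}$
$\left(F{\left(-2 \right)} + r{\left(9 \right)}\right)^{2} = \left(\frac{-5 - 2}{10 - 2} + \frac{1}{-11 + 9}\right)^{2} = \left(\frac{1}{8} \left(-7\right) + \frac{1}{-2}\right)^{2} = \left(\frac{1}{8} \left(-7\right) - \frac{1}{2}\right)^{2} = \left(- \frac{7}{8} - \frac{1}{2}\right)^{2} = \left(- \frac{11}{8}\right)^{2} = \frac{121}{64}$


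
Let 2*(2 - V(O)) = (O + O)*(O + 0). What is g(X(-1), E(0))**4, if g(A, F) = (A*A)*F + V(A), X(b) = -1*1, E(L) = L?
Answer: 1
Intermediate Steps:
V(O) = 2 - O**2 (V(O) = 2 - (O + O)*(O + 0)/2 = 2 - 2*O*O/2 = 2 - O**2)
X(b) = -1
g(A, F) = 2 - A**2 + F*A**2 (g(A, F) = (A*A)*F + (2 - A**2) = A**2*F + (2 - A**2) = F*A**2 + (2 - A**2) = 2 - A**2 + F*A**2)
g(X(-1), E(0))**4 = (2 - 1*(-1)**2 + 0*(-1)**2)**4 = (2 - 1*1 + 0*1)**4 = (2 - 1 + 0)**4 = 1**4 = 1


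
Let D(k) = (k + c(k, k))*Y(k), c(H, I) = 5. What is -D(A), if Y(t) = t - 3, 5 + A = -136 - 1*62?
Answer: -40788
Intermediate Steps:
A = -203 (A = -5 + (-136 - 1*62) = -5 + (-136 - 62) = -5 - 198 = -203)
Y(t) = -3 + t
D(k) = (-3 + k)*(5 + k) (D(k) = (k + 5)*(-3 + k) = (5 + k)*(-3 + k) = (-3 + k)*(5 + k))
-D(A) = -(-3 - 203)*(5 - 203) = -(-206)*(-198) = -1*40788 = -40788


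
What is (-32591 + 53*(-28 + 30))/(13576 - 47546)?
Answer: 6497/6794 ≈ 0.95628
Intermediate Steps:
(-32591 + 53*(-28 + 30))/(13576 - 47546) = (-32591 + 53*2)/(-33970) = (-32591 + 106)*(-1/33970) = -32485*(-1/33970) = 6497/6794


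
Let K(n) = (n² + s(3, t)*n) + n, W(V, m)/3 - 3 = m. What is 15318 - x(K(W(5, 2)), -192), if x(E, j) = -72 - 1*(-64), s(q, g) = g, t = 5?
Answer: 15326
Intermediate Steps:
W(V, m) = 9 + 3*m
K(n) = n² + 6*n (K(n) = (n² + 5*n) + n = n² + 6*n)
x(E, j) = -8 (x(E, j) = -72 + 64 = -8)
15318 - x(K(W(5, 2)), -192) = 15318 - 1*(-8) = 15318 + 8 = 15326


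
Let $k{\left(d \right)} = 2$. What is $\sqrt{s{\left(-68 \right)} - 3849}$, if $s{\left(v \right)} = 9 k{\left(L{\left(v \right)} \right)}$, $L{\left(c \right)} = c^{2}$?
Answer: $i \sqrt{3831} \approx 61.895 i$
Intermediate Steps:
$s{\left(v \right)} = 18$ ($s{\left(v \right)} = 9 \cdot 2 = 18$)
$\sqrt{s{\left(-68 \right)} - 3849} = \sqrt{18 - 3849} = \sqrt{-3831} = i \sqrt{3831}$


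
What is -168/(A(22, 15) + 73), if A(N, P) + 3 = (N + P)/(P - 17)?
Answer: -336/103 ≈ -3.2621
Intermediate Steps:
A(N, P) = -3 + (N + P)/(-17 + P) (A(N, P) = -3 + (N + P)/(P - 17) = -3 + (N + P)/(-17 + P))
-168/(A(22, 15) + 73) = -168/((51 + 22 - 2*15)/(-17 + 15) + 73) = -168/((51 + 22 - 30)/(-2) + 73) = -168/(-½*43 + 73) = -168/(-43/2 + 73) = -168/103/2 = -168*2/103 = -336/103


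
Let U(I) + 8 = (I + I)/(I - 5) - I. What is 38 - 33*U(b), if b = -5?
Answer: 104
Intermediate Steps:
U(I) = -8 - I + 2*I/(-5 + I) (U(I) = -8 + ((I + I)/(I - 5) - I) = -8 + ((2*I)/(-5 + I) - I) = -8 + (2*I/(-5 + I) - I) = -8 + (-I + 2*I/(-5 + I)) = -8 - I + 2*I/(-5 + I))
38 - 33*U(b) = 38 - 33*(40 - 1*(-5) - 1*(-5)²)/(-5 - 5) = 38 - 33*(40 + 5 - 1*25)/(-10) = 38 - (-33)*(40 + 5 - 25)/10 = 38 - (-33)*20/10 = 38 - 33*(-2) = 38 + 66 = 104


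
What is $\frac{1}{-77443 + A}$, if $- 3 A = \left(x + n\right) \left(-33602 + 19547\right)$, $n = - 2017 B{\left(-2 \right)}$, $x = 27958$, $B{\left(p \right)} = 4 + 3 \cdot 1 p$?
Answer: $\frac{1}{149805077} \approx 6.6753 \cdot 10^{-9}$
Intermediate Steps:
$B{\left(p \right)} = 4 + 3 p$
$n = 4034$ ($n = - 2017 \left(4 + 3 \left(-2\right)\right) = - 2017 \left(4 - 6\right) = \left(-2017\right) \left(-2\right) = 4034$)
$A = 149882520$ ($A = - \frac{\left(27958 + 4034\right) \left(-33602 + 19547\right)}{3} = - \frac{31992 \left(-14055\right)}{3} = \left(- \frac{1}{3}\right) \left(-449647560\right) = 149882520$)
$\frac{1}{-77443 + A} = \frac{1}{-77443 + 149882520} = \frac{1}{149805077}$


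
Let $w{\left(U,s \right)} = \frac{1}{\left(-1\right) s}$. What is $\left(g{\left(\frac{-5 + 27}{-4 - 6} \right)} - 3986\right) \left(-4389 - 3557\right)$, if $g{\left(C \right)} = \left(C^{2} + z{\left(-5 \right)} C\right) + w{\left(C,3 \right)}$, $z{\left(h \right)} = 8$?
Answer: $\frac{2383259672}{75} \approx 3.1777 \cdot 10^{7}$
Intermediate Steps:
$w{\left(U,s \right)} = - \frac{1}{s}$
$g{\left(C \right)} = - \frac{1}{3} + C^{2} + 8 C$ ($g{\left(C \right)} = \left(C^{2} + 8 C\right) - \frac{1}{3} = - \frac{1}{3} + C^{2} + 8 C$)
$\left(g{\left(\frac{-5 + 27}{-4 - 6} \right)} - 3986\right) \left(-4389 - 3557\right) = \left(\left(- \frac{1}{3} + \left(\frac{-5 + 27}{-4 - 6}\right)^{2} + 8 \frac{-5 + 27}{-4 - 6}\right) - 3986\right) \left(-4389 - 3557\right) = \left(\left(- \frac{1}{3} + \left(\frac{22}{-10}\right)^{2} + 8 \frac{22}{-10}\right) - 3986\right) \left(-7946\right) = \left(\left(- \frac{1}{3} + \left(22 \left(- \frac{1}{10}\right)\right)^{2} + 8 \cdot 22 \left(- \frac{1}{10}\right)\right) - 3986\right) \left(-7946\right) = \left(\left(- \frac{1}{3} + \left(- \frac{11}{5}\right)^{2} + 8 \left(- \frac{11}{5}\right)\right) - 3986\right) \left(-7946\right) = \left(\left(- \frac{1}{3} + \frac{121}{25} - \frac{88}{5}\right) - 3986\right) \left(-7946\right) = \left(- \frac{982}{75} - 3986\right) \left(-7946\right) = \left(- \frac{299932}{75}\right) \left(-7946\right) = \frac{2383259672}{75}$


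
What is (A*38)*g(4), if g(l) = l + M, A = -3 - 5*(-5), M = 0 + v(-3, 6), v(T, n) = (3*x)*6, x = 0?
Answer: 3344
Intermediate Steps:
v(T, n) = 0 (v(T, n) = (3*0)*6 = 0*6 = 0)
M = 0 (M = 0 + 0 = 0)
A = 22 (A = -3 + 25 = 22)
g(l) = l (g(l) = l + 0 = l)
(A*38)*g(4) = (22*38)*4 = 836*4 = 3344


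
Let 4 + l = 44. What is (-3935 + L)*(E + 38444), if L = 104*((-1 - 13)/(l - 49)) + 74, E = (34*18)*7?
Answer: -1422543304/9 ≈ -1.5806e+8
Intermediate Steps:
l = 40 (l = -4 + 44 = 40)
E = 4284 (E = 612*7 = 4284)
L = 2122/9 (L = 104*((-1 - 13)/(40 - 49)) + 74 = 104*(-14/(-9)) + 74 = 104*(-14*(-⅑)) + 74 = 104*(14/9) + 74 = 1456/9 + 74 = 2122/9 ≈ 235.78)
(-3935 + L)*(E + 38444) = (-3935 + 2122/9)*(4284 + 38444) = -33293/9*42728 = -1422543304/9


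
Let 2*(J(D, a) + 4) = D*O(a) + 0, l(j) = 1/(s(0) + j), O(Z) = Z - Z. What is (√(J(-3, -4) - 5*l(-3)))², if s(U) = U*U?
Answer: -7/3 ≈ -2.3333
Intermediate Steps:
s(U) = U²
O(Z) = 0
l(j) = 1/j (l(j) = 1/(0² + j) = 1/(0 + j) = 1/j)
J(D, a) = -4 (J(D, a) = -4 + (D*0 + 0)/2 = -4 + (0 + 0)/2 = -4 + (½)*0 = -4 + 0 = -4)
(√(J(-3, -4) - 5*l(-3)))² = (√(-4 - 5/(-3)))² = (√(-4 - 5*(-⅓)))² = (√(-4 + 5/3))² = (√(-7/3))² = (I*√21/3)² = -7/3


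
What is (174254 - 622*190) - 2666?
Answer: 53408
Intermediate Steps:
(174254 - 622*190) - 2666 = (174254 - 118180) - 2666 = 56074 - 2666 = 53408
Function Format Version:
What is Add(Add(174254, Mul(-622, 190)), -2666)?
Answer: 53408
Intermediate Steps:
Add(Add(174254, Mul(-622, 190)), -2666) = Add(Add(174254, -118180), -2666) = Add(56074, -2666) = 53408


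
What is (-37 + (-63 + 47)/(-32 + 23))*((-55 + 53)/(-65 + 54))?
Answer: -634/99 ≈ -6.4040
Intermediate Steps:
(-37 + (-63 + 47)/(-32 + 23))*((-55 + 53)/(-65 + 54)) = (-37 - 16/(-9))*(-2/(-11)) = (-37 - 16*(-1/9))*(-2*(-1/11)) = (-37 + 16/9)*(2/11) = -317/9*2/11 = -634/99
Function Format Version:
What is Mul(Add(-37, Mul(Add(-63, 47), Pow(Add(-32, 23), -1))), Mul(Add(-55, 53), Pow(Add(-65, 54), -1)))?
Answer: Rational(-634, 99) ≈ -6.4040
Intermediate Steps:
Mul(Add(-37, Mul(Add(-63, 47), Pow(Add(-32, 23), -1))), Mul(Add(-55, 53), Pow(Add(-65, 54), -1))) = Mul(Add(-37, Mul(-16, Pow(-9, -1))), Mul(-2, Pow(-11, -1))) = Mul(Add(-37, Mul(-16, Rational(-1, 9))), Mul(-2, Rational(-1, 11))) = Mul(Add(-37, Rational(16, 9)), Rational(2, 11)) = Mul(Rational(-317, 9), Rational(2, 11)) = Rational(-634, 99)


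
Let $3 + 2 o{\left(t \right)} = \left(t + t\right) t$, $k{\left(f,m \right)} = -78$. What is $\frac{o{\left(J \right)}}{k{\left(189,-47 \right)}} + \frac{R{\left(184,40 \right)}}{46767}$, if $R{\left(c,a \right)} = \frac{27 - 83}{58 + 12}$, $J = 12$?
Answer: $- \frac{22214533}{12159420} \approx -1.8269$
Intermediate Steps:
$o{\left(t \right)} = - \frac{3}{2} + t^{2}$ ($o{\left(t \right)} = - \frac{3}{2} + \frac{\left(t + t\right) t}{2} = - \frac{3}{2} + \frac{2 t t}{2} = - \frac{3}{2} + \frac{2 t^{2}}{2} = - \frac{3}{2} + t^{2}$)
$R{\left(c,a \right)} = - \frac{4}{5}$ ($R{\left(c,a \right)} = - \frac{56}{70} = \left(-56\right) \frac{1}{70} = - \frac{4}{5}$)
$\frac{o{\left(J \right)}}{k{\left(189,-47 \right)}} + \frac{R{\left(184,40 \right)}}{46767} = \frac{- \frac{3}{2} + 12^{2}}{-78} - \frac{4}{5 \cdot 46767} = \left(- \frac{3}{2} + 144\right) \left(- \frac{1}{78}\right) - \frac{4}{233835} = \frac{285}{2} \left(- \frac{1}{78}\right) - \frac{4}{233835} = - \frac{95}{52} - \frac{4}{233835} = - \frac{22214533}{12159420}$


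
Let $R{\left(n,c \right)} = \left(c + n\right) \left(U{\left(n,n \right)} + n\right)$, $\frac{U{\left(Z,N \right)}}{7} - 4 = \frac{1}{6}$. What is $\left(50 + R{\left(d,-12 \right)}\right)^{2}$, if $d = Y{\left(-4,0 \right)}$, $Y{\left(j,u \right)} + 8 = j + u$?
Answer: $131044$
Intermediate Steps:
$U{\left(Z,N \right)} = \frac{175}{6}$ ($U{\left(Z,N \right)} = 28 + \frac{7}{6} = \frac{175}{6}$)
$Y{\left(j,u \right)} = -8 + j + u$ ($Y{\left(j,u \right)} = -8 + \left(j + u\right) = -8 + j + u$)
$d = -12$ ($d = -8 - 4 + 0 = -12$)
$R{\left(n,c \right)} = \left(\frac{175}{6} + n\right) \left(c + n\right)$ ($R{\left(n,c \right)} = \left(c + n\right) \left(\frac{175}{6} + n\right) = \left(\frac{175}{6} + n\right) \left(c + n\right)$)
$\left(50 + R{\left(d,-12 \right)}\right)^{2} = \left(50 + \left(\left(-12\right)^{2} + \frac{175}{6} \left(-12\right) + \frac{175}{6} \left(-12\right) - -144\right)\right)^{2} = \left(50 + \left(144 - 350 - 350 + 144\right)\right)^{2} = \left(50 - 412\right)^{2} = \left(-362\right)^{2} = 131044$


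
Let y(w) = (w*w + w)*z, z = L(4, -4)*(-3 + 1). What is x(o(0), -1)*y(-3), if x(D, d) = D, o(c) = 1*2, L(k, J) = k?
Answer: -96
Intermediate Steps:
o(c) = 2
z = -8 (z = 4*(-3 + 1) = 4*(-2) = -8)
y(w) = -8*w - 8*w² (y(w) = (w*w + w)*(-8) = (w² + w)*(-8) = (w + w²)*(-8) = -8*w - 8*w²)
x(o(0), -1)*y(-3) = 2*(-8*(-3)*(1 - 3)) = 2*(-8*(-3)*(-2)) = 2*(-48) = -96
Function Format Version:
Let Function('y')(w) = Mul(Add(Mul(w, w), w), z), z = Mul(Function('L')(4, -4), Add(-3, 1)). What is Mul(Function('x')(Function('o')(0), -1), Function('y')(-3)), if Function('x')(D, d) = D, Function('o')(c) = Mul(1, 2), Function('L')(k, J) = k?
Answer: -96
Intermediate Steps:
Function('o')(c) = 2
z = -8 (z = Mul(4, Add(-3, 1)) = Mul(4, -2) = -8)
Function('y')(w) = Add(Mul(-8, w), Mul(-8, Pow(w, 2))) (Function('y')(w) = Mul(Add(Mul(w, w), w), -8) = Mul(Add(Pow(w, 2), w), -8) = Mul(Add(w, Pow(w, 2)), -8) = Add(Mul(-8, w), Mul(-8, Pow(w, 2))))
Mul(Function('x')(Function('o')(0), -1), Function('y')(-3)) = Mul(2, Mul(-8, -3, Add(1, -3))) = Mul(2, Mul(-8, -3, -2)) = Mul(2, -48) = -96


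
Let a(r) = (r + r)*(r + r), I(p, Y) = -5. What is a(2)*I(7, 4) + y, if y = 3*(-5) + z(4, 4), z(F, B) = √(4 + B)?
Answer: -95 + 2*√2 ≈ -92.172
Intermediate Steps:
a(r) = 4*r² (a(r) = (2*r)*(2*r) = 4*r²)
y = -15 + 2*√2 (y = 3*(-5) + √(4 + 4) = -15 + √8 = -15 + 2*√2 ≈ -12.172)
a(2)*I(7, 4) + y = (4*2²)*(-5) + (-15 + 2*√2) = (4*4)*(-5) + (-15 + 2*√2) = 16*(-5) + (-15 + 2*√2) = -80 + (-15 + 2*√2) = -95 + 2*√2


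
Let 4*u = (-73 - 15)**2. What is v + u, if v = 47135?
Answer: 49071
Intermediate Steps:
u = 1936 (u = (-73 - 15)**2/4 = (1/4)*(-88)**2 = (1/4)*7744 = 1936)
v + u = 47135 + 1936 = 49071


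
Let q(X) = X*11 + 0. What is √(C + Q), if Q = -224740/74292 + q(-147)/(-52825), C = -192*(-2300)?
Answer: 2*√4250786069761189355271/196223745 ≈ 664.53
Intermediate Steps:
q(X) = 11*X (q(X) = 11*X + 0 = 11*X)
C = 441600
Q = -2937940084/981118725 (Q = -224740/74292 + (11*(-147))/(-52825) = -224740*1/74292 - 1617*(-1/52825) = -56185/18573 + 1617/52825 = -2937940084/981118725 ≈ -2.9945)
√(C + Q) = √(441600 - 2937940084/981118725) = √(433259091019916/981118725) = 2*√4250786069761189355271/196223745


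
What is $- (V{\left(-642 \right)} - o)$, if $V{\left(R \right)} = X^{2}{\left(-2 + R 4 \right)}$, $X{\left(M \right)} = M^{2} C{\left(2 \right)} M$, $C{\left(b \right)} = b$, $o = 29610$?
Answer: $-1152547230062595970390$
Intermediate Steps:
$X{\left(M \right)} = 2 M^{3}$ ($X{\left(M \right)} = M^{2} \cdot 2 M = 2 M^{2} M = 2 M^{3}$)
$V{\left(R \right)} = 4 \left(-2 + 4 R\right)^{6}$ ($V{\left(R \right)} = \left(2 \left(-2 + R 4\right)^{3}\right)^{2} = \left(2 \left(-2 + 4 R\right)^{3}\right)^{2} = 4 \left(-2 + 4 R\right)^{6}$)
$- (V{\left(-642 \right)} - o) = - (256 \left(-1 + 2 \left(-642\right)\right)^{6} - 29610) = - (256 \left(-1 - 1284\right)^{6} - 29610) = - (256 \left(-1285\right)^{6} - 29610) = - (256 \cdot 4502137617432015625 - 29610) = - (1152547230062596000000 - 29610) = \left(-1\right) 1152547230062595970390 = -1152547230062595970390$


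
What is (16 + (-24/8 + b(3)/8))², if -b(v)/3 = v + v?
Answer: 1849/16 ≈ 115.56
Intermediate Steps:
b(v) = -6*v (b(v) = -3*(v + v) = -6*v)
(16 + (-24/8 + b(3)/8))² = (16 + (-24/8 - 6*3/8))² = (16 + (-24*⅛ - 18*⅛))² = (16 + (-3 - 9/4))² = (16 - 21/4)² = (43/4)² = 1849/16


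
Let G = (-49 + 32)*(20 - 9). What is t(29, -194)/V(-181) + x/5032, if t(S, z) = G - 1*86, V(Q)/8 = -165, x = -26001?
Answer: -171602/34595 ≈ -4.9603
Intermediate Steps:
V(Q) = -1320 (V(Q) = 8*(-165) = -1320)
G = -187 (G = -17*11 = -187)
t(S, z) = -273 (t(S, z) = -187 - 1*86 = -187 - 86 = -273)
t(29, -194)/V(-181) + x/5032 = -273/(-1320) - 26001/5032 = -273*(-1/1320) - 26001*1/5032 = 91/440 - 26001/5032 = -171602/34595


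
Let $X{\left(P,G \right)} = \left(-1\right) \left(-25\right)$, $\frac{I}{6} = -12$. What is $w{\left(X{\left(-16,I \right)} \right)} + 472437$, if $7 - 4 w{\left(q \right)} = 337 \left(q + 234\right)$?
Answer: $450618$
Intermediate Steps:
$I = -72$ ($I = 6 \left(-12\right) = -72$)
$X{\left(P,G \right)} = 25$
$w{\left(q \right)} = - \frac{78851}{4} - \frac{337 q}{4}$ ($w{\left(q \right)} = \frac{7}{4} - \frac{337 \left(q + 234\right)}{4} = \frac{7}{4} - \frac{337 \left(234 + q\right)}{4} = \frac{7}{4} - \frac{78858 + 337 q}{4} = \frac{7}{4} - \left(\frac{39429}{2} + \frac{337 q}{4}\right) = - \frac{78851}{4} - \frac{337 q}{4}$)
$w{\left(X{\left(-16,I \right)} \right)} + 472437 = \left(- \frac{78851}{4} - \frac{8425}{4}\right) + 472437 = -21819 + 472437 = 450618$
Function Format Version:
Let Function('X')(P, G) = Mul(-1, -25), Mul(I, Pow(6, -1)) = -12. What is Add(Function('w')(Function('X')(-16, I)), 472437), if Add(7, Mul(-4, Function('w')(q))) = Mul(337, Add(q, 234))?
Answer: 450618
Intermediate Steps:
I = -72 (I = Mul(6, -12) = -72)
Function('X')(P, G) = 25
Function('w')(q) = Add(Rational(-78851, 4), Mul(Rational(-337, 4), q)) (Function('w')(q) = Add(Rational(7, 4), Mul(Rational(-1, 4), Mul(337, Add(q, 234)))) = Add(Rational(7, 4), Mul(Rational(-1, 4), Mul(337, Add(234, q)))) = Add(Rational(7, 4), Mul(Rational(-1, 4), Add(78858, Mul(337, q)))) = Add(Rational(7, 4), Add(Rational(-39429, 2), Mul(Rational(-337, 4), q))) = Add(Rational(-78851, 4), Mul(Rational(-337, 4), q)))
Add(Function('w')(Function('X')(-16, I)), 472437) = Add(Add(Rational(-78851, 4), Mul(Rational(-337, 4), 25)), 472437) = Add(Add(Rational(-78851, 4), Rational(-8425, 4)), 472437) = Add(-21819, 472437) = 450618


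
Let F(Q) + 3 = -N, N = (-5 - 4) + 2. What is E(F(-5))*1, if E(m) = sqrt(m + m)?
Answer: 2*sqrt(2) ≈ 2.8284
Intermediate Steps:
N = -7 (N = -9 + 2 = -7)
F(Q) = 4 (F(Q) = -3 - 1*(-7) = -3 + 7 = 4)
E(m) = sqrt(2)*sqrt(m) (E(m) = sqrt(2*m) = sqrt(2)*sqrt(m))
E(F(-5))*1 = (sqrt(2)*sqrt(4))*1 = (sqrt(2)*2)*1 = (2*sqrt(2))*1 = 2*sqrt(2)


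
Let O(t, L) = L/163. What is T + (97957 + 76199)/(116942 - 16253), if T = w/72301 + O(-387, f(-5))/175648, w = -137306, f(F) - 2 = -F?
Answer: -11772426804493383/69476173418090912 ≈ -0.16945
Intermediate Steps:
f(F) = 2 - F
O(t, L) = L/163 (O(t, L) = L*(1/163) = L/163)
T = -3931155952837/2070022745824 (T = -137306/72301 + ((2 - 1*(-5))/163)/175648 = -137306*1/72301 + ((2 + 5)/163)*(1/175648) = -137306/72301 + ((1/163)*7)*(1/175648) = -137306/72301 + (7/163)*(1/175648) = -137306/72301 + 7/28630624 = -3931155952837/2070022745824 ≈ -1.8991)
T + (97957 + 76199)/(116942 - 16253) = -3931155952837/2070022745824 + (97957 + 76199)/(116942 - 16253) = -3931155952837/2070022745824 + 174156/100689 = -3931155952837/2070022745824 + 174156*(1/100689) = -3931155952837/2070022745824 + 58052/33563 = -11772426804493383/69476173418090912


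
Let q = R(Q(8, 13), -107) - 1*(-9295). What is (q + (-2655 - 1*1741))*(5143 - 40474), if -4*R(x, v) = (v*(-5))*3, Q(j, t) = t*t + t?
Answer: -635640021/4 ≈ -1.5891e+8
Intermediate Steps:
Q(j, t) = t + t² (Q(j, t) = t² + t = t + t²)
R(x, v) = 15*v/4 (R(x, v) = -v*(-5)*3/4 = -(-5*v)*3/4 = -(-15)*v/4 = 15*v/4)
q = 35575/4 (q = (15/4)*(-107) - 1*(-9295) = -1605/4 + 9295 = 35575/4 ≈ 8893.8)
(q + (-2655 - 1*1741))*(5143 - 40474) = (35575/4 + (-2655 - 1*1741))*(5143 - 40474) = (35575/4 + (-2655 - 1741))*(-35331) = (35575/4 - 4396)*(-35331) = (17991/4)*(-35331) = -635640021/4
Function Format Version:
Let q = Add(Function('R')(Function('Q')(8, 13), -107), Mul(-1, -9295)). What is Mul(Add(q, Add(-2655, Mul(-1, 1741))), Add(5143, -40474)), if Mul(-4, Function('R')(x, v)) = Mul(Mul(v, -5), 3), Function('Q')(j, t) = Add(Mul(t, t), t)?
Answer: Rational(-635640021, 4) ≈ -1.5891e+8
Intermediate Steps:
Function('Q')(j, t) = Add(t, Pow(t, 2)) (Function('Q')(j, t) = Add(Pow(t, 2), t) = Add(t, Pow(t, 2)))
Function('R')(x, v) = Mul(Rational(15, 4), v) (Function('R')(x, v) = Mul(Rational(-1, 4), Mul(Mul(v, -5), 3)) = Mul(Rational(-1, 4), Mul(Mul(-5, v), 3)) = Mul(Rational(-1, 4), Mul(-15, v)) = Mul(Rational(15, 4), v))
q = Rational(35575, 4) (q = Add(Mul(Rational(15, 4), -107), Mul(-1, -9295)) = Add(Rational(-1605, 4), 9295) = Rational(35575, 4) ≈ 8893.8)
Mul(Add(q, Add(-2655, Mul(-1, 1741))), Add(5143, -40474)) = Mul(Add(Rational(35575, 4), Add(-2655, Mul(-1, 1741))), Add(5143, -40474)) = Mul(Add(Rational(35575, 4), Add(-2655, -1741)), -35331) = Mul(Add(Rational(35575, 4), -4396), -35331) = Mul(Rational(17991, 4), -35331) = Rational(-635640021, 4)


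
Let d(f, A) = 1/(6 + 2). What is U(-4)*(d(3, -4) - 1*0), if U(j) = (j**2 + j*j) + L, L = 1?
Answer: 33/8 ≈ 4.1250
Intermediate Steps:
d(f, A) = 1/8
U(j) = 1 + 2*j**2 (U(j) = (j**2 + j*j) + 1 = (j**2 + j**2) + 1 = 2*j**2 + 1 = 1 + 2*j**2)
U(-4)*(d(3, -4) - 1*0) = (1 + 2*(-4)**2)*(1/8 - 1*0) = (1 + 2*16)*(1/8 + 0) = (1 + 32)*(1/8) = 33*(1/8) = 33/8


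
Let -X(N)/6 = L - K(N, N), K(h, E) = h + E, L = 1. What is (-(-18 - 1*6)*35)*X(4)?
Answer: 35280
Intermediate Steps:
K(h, E) = E + h
X(N) = -6 + 12*N (X(N) = -6*(1 - (N + N)) = -6*(1 - 2*N) = -6 + 12*N)
(-(-18 - 1*6)*35)*X(4) = (-(-18 - 1*6)*35)*(-6 + 12*4) = (-(-18 - 6)*35)*(-6 + 48) = (-1*(-24)*35)*42 = (24*35)*42 = 840*42 = 35280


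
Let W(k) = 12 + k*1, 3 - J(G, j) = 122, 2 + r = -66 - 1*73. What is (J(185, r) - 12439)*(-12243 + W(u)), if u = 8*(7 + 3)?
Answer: 152592258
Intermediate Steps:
r = -141 (r = -2 + (-66 - 1*73) = -2 + (-66 - 73) = -2 - 139 = -141)
J(G, j) = -119 (J(G, j) = 3 - 1*122 = 3 - 122 = -119)
u = 80 (u = 8*10 = 80)
W(k) = 12 + k
(J(185, r) - 12439)*(-12243 + W(u)) = (-119 - 12439)*(-12243 + (12 + 80)) = -12558*(-12243 + 92) = -12558*(-12151) = 152592258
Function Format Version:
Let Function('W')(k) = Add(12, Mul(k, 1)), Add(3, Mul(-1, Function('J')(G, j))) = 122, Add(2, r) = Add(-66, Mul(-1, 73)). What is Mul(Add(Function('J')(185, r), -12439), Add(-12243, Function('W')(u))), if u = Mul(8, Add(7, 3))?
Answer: 152592258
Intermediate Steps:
r = -141 (r = Add(-2, Add(-66, Mul(-1, 73))) = Add(-2, Add(-66, -73)) = Add(-2, -139) = -141)
Function('J')(G, j) = -119 (Function('J')(G, j) = Add(3, Mul(-1, 122)) = Add(3, -122) = -119)
u = 80 (u = Mul(8, 10) = 80)
Function('W')(k) = Add(12, k)
Mul(Add(Function('J')(185, r), -12439), Add(-12243, Function('W')(u))) = Mul(Add(-119, -12439), Add(-12243, Add(12, 80))) = Mul(-12558, Add(-12243, 92)) = Mul(-12558, -12151) = 152592258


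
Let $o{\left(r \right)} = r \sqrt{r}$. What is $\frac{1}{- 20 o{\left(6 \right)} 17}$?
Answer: $- \frac{\sqrt{6}}{12240} \approx -0.00020012$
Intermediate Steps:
$o{\left(r \right)} = r^{\frac{3}{2}}$
$\frac{1}{- 20 o{\left(6 \right)} 17} = \frac{1}{- 20 \cdot 6^{\frac{3}{2}} \cdot 17} = \frac{1}{- 20 \cdot 6 \sqrt{6} \cdot 17} = \frac{1}{- 120 \sqrt{6} \cdot 17} = \frac{1}{\left(-2040\right) \sqrt{6}} = - \frac{\sqrt{6}}{12240}$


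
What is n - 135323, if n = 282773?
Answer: 147450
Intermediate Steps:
n - 135323 = 282773 - 135323 = 147450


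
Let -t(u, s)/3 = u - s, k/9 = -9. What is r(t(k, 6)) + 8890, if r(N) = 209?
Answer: 9099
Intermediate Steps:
k = -81 (k = 9*(-9) = -81)
t(u, s) = -3*u + 3*s (t(u, s) = -3*(u - s) = -3*u + 3*s)
r(t(k, 6)) + 8890 = 209 + 8890 = 9099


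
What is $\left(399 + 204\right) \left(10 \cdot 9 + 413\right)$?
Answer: $303309$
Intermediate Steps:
$\left(399 + 204\right) \left(10 \cdot 9 + 413\right) = 603 \left(90 + 413\right) = 603 \cdot 503 = 303309$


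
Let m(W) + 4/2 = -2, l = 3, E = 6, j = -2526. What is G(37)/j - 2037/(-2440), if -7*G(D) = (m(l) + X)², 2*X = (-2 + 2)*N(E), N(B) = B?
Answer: 18028637/21572040 ≈ 0.83574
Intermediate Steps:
m(W) = -4 (m(W) = -2 - 2 = -4)
X = 0 (X = ((-2 + 2)*6)/2 = (0*6)/2 = (½)*0 = 0)
G(D) = -16/7 (G(D) = -(-4 + 0)²/7 = -⅐*(-4)² = -⅐*16 = -16/7)
G(37)/j - 2037/(-2440) = -16/7/(-2526) - 2037/(-2440) = -16/7*(-1/2526) - 2037*(-1/2440) = 8/8841 + 2037/2440 = 18028637/21572040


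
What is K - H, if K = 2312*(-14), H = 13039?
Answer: -45407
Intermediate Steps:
K = -32368
K - H = -32368 - 1*13039 = -32368 - 13039 = -45407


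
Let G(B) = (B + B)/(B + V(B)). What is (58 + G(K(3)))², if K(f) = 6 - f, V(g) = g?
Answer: 3481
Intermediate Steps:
G(B) = 1 (G(B) = (B + B)/(B + B) = (2*B)/((2*B)) = (2*B)*(1/(2*B)) = 1)
(58 + G(K(3)))² = (58 + 1)² = 59² = 3481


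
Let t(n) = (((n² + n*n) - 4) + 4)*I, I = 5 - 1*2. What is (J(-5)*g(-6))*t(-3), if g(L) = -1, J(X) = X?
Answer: 270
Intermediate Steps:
I = 3 (I = 5 - 2 = 3)
t(n) = 6*n² (t(n) = (((n² + n*n) - 4) + 4)*3 = (((n² + n²) - 4) + 4)*3 = ((2*n² - 4) + 4)*3 = ((-4 + 2*n²) + 4)*3 = (2*n²)*3 = 6*n²)
(J(-5)*g(-6))*t(-3) = (-5*(-1))*(6*(-3)²) = 5*(6*9) = 5*54 = 270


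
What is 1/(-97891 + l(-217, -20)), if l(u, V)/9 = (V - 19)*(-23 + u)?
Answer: -1/13651 ≈ -7.3255e-5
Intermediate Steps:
l(u, V) = 9*(-23 + u)*(-19 + V) (l(u, V) = 9*((V - 19)*(-23 + u)) = 9*((-19 + V)*(-23 + u)) = 9*((-23 + u)*(-19 + V)) = 9*(-23 + u)*(-19 + V))
1/(-97891 + l(-217, -20)) = 1/(-97891 + (3933 - 207*(-20) - 171*(-217) + 9*(-20)*(-217))) = 1/(-97891 + (3933 + 4140 + 37107 + 39060)) = 1/(-97891 + 84240) = 1/(-13651) = -1/13651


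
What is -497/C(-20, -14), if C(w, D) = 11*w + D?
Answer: 497/234 ≈ 2.1239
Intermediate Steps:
C(w, D) = D + 11*w
-497/C(-20, -14) = -497/(-14 + 11*(-20)) = -497/(-14 - 220) = -497/(-234) = -497*(-1/234) = 497/234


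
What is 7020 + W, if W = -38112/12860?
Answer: 22559772/3215 ≈ 7017.0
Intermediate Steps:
W = -9528/3215 (W = -38112*1/12860 = -9528/3215 ≈ -2.9636)
7020 + W = 7020 - 9528/3215 = 22559772/3215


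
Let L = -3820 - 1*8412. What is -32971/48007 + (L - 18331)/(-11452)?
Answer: 1089654049/549776164 ≈ 1.9820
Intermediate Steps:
L = -12232 (L = -3820 - 8412 = -12232)
-32971/48007 + (L - 18331)/(-11452) = -32971/48007 + (-12232 - 18331)/(-11452) = -32971*1/48007 - 30563*(-1/11452) = -32971/48007 + 30563/11452 = 1089654049/549776164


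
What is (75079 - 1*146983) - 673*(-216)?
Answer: 73464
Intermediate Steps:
(75079 - 1*146983) - 673*(-216) = (75079 - 146983) + 145368 = -71904 + 145368 = 73464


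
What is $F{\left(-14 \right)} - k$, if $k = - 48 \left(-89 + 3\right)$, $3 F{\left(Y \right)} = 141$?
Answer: $-4081$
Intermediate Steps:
$F{\left(Y \right)} = 47$ ($F{\left(Y \right)} = \frac{1}{3} \cdot 141 = 47$)
$k = 4128$ ($k = \left(-48\right) \left(-86\right) = 4128$)
$F{\left(-14 \right)} - k = 47 - 4128 = -4081$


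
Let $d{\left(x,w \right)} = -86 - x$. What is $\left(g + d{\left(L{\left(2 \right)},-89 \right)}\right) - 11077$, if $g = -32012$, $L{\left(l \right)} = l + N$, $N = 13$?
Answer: $-43190$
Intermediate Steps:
$L{\left(l \right)} = 13 + l$ ($L{\left(l \right)} = l + 13 = 13 + l$)
$\left(g + d{\left(L{\left(2 \right)},-89 \right)}\right) - 11077 = \left(-32012 - 101\right) - 11077 = -32113 - 11077 = -43190$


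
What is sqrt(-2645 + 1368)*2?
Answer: 2*I*sqrt(1277) ≈ 71.47*I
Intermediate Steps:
sqrt(-2645 + 1368)*2 = sqrt(-1277)*2 = (I*sqrt(1277))*2 = 2*I*sqrt(1277)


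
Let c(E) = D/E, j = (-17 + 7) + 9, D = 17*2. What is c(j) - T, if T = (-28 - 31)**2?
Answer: -3515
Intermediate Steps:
D = 34
j = -1 (j = -10 + 9 = -1)
c(E) = 34/E
T = 3481 (T = (-59)**2 = 3481)
c(j) - T = 34/(-1) - 1*3481 = 34*(-1) - 3481 = -34 - 3481 = -3515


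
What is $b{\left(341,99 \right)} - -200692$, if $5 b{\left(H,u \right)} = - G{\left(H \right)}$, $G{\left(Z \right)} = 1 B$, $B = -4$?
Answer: $\frac{1003464}{5} \approx 2.0069 \cdot 10^{5}$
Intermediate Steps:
$G{\left(Z \right)} = -4$ ($G{\left(Z \right)} = 1 \left(-4\right) = -4$)
$b{\left(H,u \right)} = \frac{4}{5}$ ($b{\left(H,u \right)} = \frac{\left(-1\right) \left(-4\right)}{5} = \frac{1}{5} \cdot 4 = \frac{4}{5}$)
$b{\left(341,99 \right)} - -200692 = \frac{4}{5} - -200692 = \frac{4}{5} + 200692 = \frac{1003464}{5}$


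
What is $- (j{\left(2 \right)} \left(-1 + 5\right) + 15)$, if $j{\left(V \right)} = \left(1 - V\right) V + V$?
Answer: $-15$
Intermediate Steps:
$j{\left(V \right)} = V + V \left(1 - V\right)$ ($j{\left(V \right)} = V \left(1 - V\right) + V = V + V \left(1 - V\right)$)
$- (j{\left(2 \right)} \left(-1 + 5\right) + 15) = - (2 \left(2 - 2\right) \left(-1 + 5\right) + 15) = - (2 \left(2 - 2\right) 4 + 15) = - (2 \cdot 0 \cdot 4 + 15) = - (0 \cdot 4 + 15) = - (0 + 15) = \left(-1\right) 15 = -15$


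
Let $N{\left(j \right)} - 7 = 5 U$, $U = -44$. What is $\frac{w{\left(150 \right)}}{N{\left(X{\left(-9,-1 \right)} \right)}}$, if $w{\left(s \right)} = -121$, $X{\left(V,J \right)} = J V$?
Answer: $\frac{121}{213} \approx 0.56808$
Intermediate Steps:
$N{\left(j \right)} = -213$ ($N{\left(j \right)} = 7 + 5 \left(-44\right) = 7 - 220 = -213$)
$\frac{w{\left(150 \right)}}{N{\left(X{\left(-9,-1 \right)} \right)}} = - \frac{121}{-213} = \left(-121\right) \left(- \frac{1}{213}\right) = \frac{121}{213}$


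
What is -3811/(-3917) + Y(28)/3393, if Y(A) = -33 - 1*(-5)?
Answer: 12821047/13290381 ≈ 0.96469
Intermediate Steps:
Y(A) = -28 (Y(A) = -33 + 5 = -28)
-3811/(-3917) + Y(28)/3393 = -3811/(-3917) - 28/3393 = -3811*(-1/3917) - 28*1/3393 = 3811/3917 - 28/3393 = 12821047/13290381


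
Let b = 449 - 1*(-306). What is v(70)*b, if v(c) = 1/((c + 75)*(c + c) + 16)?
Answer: 755/20316 ≈ 0.037163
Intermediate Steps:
v(c) = 1/(16 + 2*c*(75 + c)) (v(c) = 1/((75 + c)*(2*c) + 16) = 1/(2*c*(75 + c) + 16) = 1/(16 + 2*c*(75 + c)))
b = 755 (b = 449 + 306 = 755)
v(70)*b = (1/(2*(8 + 70² + 75*70)))*755 = (1/(2*(8 + 4900 + 5250)))*755 = ((½)/10158)*755 = ((½)*(1/10158))*755 = (1/20316)*755 = 755/20316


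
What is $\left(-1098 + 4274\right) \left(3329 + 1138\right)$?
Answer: $14187192$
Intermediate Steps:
$\left(-1098 + 4274\right) \left(3329 + 1138\right) = 3176 \cdot 4467 = 14187192$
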